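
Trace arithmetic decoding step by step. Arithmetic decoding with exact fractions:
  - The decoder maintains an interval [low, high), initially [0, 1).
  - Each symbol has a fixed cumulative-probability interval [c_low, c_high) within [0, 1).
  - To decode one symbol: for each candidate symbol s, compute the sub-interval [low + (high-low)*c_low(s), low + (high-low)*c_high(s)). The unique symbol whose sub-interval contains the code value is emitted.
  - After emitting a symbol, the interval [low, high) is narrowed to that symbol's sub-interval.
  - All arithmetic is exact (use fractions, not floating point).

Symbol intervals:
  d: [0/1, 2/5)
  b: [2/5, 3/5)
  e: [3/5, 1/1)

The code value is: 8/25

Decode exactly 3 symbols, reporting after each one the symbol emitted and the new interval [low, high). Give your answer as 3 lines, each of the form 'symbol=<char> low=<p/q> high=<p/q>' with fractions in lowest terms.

Step 1: interval [0/1, 1/1), width = 1/1 - 0/1 = 1/1
  'd': [0/1 + 1/1*0/1, 0/1 + 1/1*2/5) = [0/1, 2/5) <- contains code 8/25
  'b': [0/1 + 1/1*2/5, 0/1 + 1/1*3/5) = [2/5, 3/5)
  'e': [0/1 + 1/1*3/5, 0/1 + 1/1*1/1) = [3/5, 1/1)
  emit 'd', narrow to [0/1, 2/5)
Step 2: interval [0/1, 2/5), width = 2/5 - 0/1 = 2/5
  'd': [0/1 + 2/5*0/1, 0/1 + 2/5*2/5) = [0/1, 4/25)
  'b': [0/1 + 2/5*2/5, 0/1 + 2/5*3/5) = [4/25, 6/25)
  'e': [0/1 + 2/5*3/5, 0/1 + 2/5*1/1) = [6/25, 2/5) <- contains code 8/25
  emit 'e', narrow to [6/25, 2/5)
Step 3: interval [6/25, 2/5), width = 2/5 - 6/25 = 4/25
  'd': [6/25 + 4/25*0/1, 6/25 + 4/25*2/5) = [6/25, 38/125)
  'b': [6/25 + 4/25*2/5, 6/25 + 4/25*3/5) = [38/125, 42/125) <- contains code 8/25
  'e': [6/25 + 4/25*3/5, 6/25 + 4/25*1/1) = [42/125, 2/5)
  emit 'b', narrow to [38/125, 42/125)

Answer: symbol=d low=0/1 high=2/5
symbol=e low=6/25 high=2/5
symbol=b low=38/125 high=42/125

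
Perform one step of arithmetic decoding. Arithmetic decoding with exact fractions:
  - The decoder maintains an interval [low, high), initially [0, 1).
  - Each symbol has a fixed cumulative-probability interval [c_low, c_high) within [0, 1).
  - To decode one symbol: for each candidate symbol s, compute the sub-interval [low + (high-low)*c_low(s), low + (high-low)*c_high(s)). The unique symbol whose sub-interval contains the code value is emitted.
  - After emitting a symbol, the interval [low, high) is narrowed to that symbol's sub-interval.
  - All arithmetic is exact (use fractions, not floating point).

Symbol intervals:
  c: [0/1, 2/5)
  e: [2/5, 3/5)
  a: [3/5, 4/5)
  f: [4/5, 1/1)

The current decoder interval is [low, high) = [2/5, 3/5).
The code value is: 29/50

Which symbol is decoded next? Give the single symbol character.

Answer: f

Derivation:
Interval width = high − low = 3/5 − 2/5 = 1/5
Scaled code = (code − low) / width = (29/50 − 2/5) / 1/5 = 9/10
  c: [0/1, 2/5) 
  e: [2/5, 3/5) 
  a: [3/5, 4/5) 
  f: [4/5, 1/1) ← scaled code falls here ✓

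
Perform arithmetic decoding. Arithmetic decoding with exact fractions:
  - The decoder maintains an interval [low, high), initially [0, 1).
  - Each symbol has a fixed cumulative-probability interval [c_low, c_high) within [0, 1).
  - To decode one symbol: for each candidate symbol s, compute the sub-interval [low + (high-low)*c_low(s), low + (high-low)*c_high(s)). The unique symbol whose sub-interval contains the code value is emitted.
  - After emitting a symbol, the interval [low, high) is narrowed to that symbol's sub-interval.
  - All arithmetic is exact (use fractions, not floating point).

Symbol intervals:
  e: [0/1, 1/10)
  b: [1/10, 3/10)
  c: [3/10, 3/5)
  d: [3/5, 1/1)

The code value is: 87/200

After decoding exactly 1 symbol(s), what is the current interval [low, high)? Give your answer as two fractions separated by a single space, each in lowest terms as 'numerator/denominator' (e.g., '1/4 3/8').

Answer: 3/10 3/5

Derivation:
Step 1: interval [0/1, 1/1), width = 1/1 - 0/1 = 1/1
  'e': [0/1 + 1/1*0/1, 0/1 + 1/1*1/10) = [0/1, 1/10)
  'b': [0/1 + 1/1*1/10, 0/1 + 1/1*3/10) = [1/10, 3/10)
  'c': [0/1 + 1/1*3/10, 0/1 + 1/1*3/5) = [3/10, 3/5) <- contains code 87/200
  'd': [0/1 + 1/1*3/5, 0/1 + 1/1*1/1) = [3/5, 1/1)
  emit 'c', narrow to [3/10, 3/5)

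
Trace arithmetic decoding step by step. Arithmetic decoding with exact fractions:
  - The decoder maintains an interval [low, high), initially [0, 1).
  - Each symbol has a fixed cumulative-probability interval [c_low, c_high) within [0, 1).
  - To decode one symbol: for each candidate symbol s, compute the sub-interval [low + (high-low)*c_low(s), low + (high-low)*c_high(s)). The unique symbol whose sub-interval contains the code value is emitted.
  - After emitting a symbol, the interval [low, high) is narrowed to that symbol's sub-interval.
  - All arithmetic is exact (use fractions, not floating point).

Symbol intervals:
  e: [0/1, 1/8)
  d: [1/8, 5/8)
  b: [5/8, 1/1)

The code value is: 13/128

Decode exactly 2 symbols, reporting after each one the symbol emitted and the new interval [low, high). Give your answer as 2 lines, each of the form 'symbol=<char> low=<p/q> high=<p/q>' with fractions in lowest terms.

Answer: symbol=e low=0/1 high=1/8
symbol=b low=5/64 high=1/8

Derivation:
Step 1: interval [0/1, 1/1), width = 1/1 - 0/1 = 1/1
  'e': [0/1 + 1/1*0/1, 0/1 + 1/1*1/8) = [0/1, 1/8) <- contains code 13/128
  'd': [0/1 + 1/1*1/8, 0/1 + 1/1*5/8) = [1/8, 5/8)
  'b': [0/1 + 1/1*5/8, 0/1 + 1/1*1/1) = [5/8, 1/1)
  emit 'e', narrow to [0/1, 1/8)
Step 2: interval [0/1, 1/8), width = 1/8 - 0/1 = 1/8
  'e': [0/1 + 1/8*0/1, 0/1 + 1/8*1/8) = [0/1, 1/64)
  'd': [0/1 + 1/8*1/8, 0/1 + 1/8*5/8) = [1/64, 5/64)
  'b': [0/1 + 1/8*5/8, 0/1 + 1/8*1/1) = [5/64, 1/8) <- contains code 13/128
  emit 'b', narrow to [5/64, 1/8)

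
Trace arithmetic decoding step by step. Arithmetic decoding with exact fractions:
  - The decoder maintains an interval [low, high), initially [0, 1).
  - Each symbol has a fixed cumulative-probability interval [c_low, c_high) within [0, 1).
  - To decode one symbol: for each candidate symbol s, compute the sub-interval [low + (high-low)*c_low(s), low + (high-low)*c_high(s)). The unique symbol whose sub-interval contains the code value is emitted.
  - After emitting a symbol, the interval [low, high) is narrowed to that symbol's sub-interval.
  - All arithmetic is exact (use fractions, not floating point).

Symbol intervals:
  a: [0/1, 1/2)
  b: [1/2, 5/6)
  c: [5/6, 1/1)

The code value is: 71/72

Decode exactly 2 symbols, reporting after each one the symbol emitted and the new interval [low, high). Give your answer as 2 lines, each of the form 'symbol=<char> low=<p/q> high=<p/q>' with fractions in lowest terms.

Step 1: interval [0/1, 1/1), width = 1/1 - 0/1 = 1/1
  'a': [0/1 + 1/1*0/1, 0/1 + 1/1*1/2) = [0/1, 1/2)
  'b': [0/1 + 1/1*1/2, 0/1 + 1/1*5/6) = [1/2, 5/6)
  'c': [0/1 + 1/1*5/6, 0/1 + 1/1*1/1) = [5/6, 1/1) <- contains code 71/72
  emit 'c', narrow to [5/6, 1/1)
Step 2: interval [5/6, 1/1), width = 1/1 - 5/6 = 1/6
  'a': [5/6 + 1/6*0/1, 5/6 + 1/6*1/2) = [5/6, 11/12)
  'b': [5/6 + 1/6*1/2, 5/6 + 1/6*5/6) = [11/12, 35/36)
  'c': [5/6 + 1/6*5/6, 5/6 + 1/6*1/1) = [35/36, 1/1) <- contains code 71/72
  emit 'c', narrow to [35/36, 1/1)

Answer: symbol=c low=5/6 high=1/1
symbol=c low=35/36 high=1/1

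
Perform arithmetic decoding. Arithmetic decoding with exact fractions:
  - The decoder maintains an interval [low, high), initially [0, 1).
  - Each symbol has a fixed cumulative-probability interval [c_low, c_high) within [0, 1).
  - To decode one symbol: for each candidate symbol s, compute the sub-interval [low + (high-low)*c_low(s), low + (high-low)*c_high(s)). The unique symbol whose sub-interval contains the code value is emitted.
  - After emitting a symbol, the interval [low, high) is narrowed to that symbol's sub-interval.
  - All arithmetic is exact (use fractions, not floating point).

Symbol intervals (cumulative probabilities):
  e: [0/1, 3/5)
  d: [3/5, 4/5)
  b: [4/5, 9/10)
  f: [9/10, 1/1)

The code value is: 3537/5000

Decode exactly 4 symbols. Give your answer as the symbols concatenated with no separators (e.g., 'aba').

Step 1: interval [0/1, 1/1), width = 1/1 - 0/1 = 1/1
  'e': [0/1 + 1/1*0/1, 0/1 + 1/1*3/5) = [0/1, 3/5)
  'd': [0/1 + 1/1*3/5, 0/1 + 1/1*4/5) = [3/5, 4/5) <- contains code 3537/5000
  'b': [0/1 + 1/1*4/5, 0/1 + 1/1*9/10) = [4/5, 9/10)
  'f': [0/1 + 1/1*9/10, 0/1 + 1/1*1/1) = [9/10, 1/1)
  emit 'd', narrow to [3/5, 4/5)
Step 2: interval [3/5, 4/5), width = 4/5 - 3/5 = 1/5
  'e': [3/5 + 1/5*0/1, 3/5 + 1/5*3/5) = [3/5, 18/25) <- contains code 3537/5000
  'd': [3/5 + 1/5*3/5, 3/5 + 1/5*4/5) = [18/25, 19/25)
  'b': [3/5 + 1/5*4/5, 3/5 + 1/5*9/10) = [19/25, 39/50)
  'f': [3/5 + 1/5*9/10, 3/5 + 1/5*1/1) = [39/50, 4/5)
  emit 'e', narrow to [3/5, 18/25)
Step 3: interval [3/5, 18/25), width = 18/25 - 3/5 = 3/25
  'e': [3/5 + 3/25*0/1, 3/5 + 3/25*3/5) = [3/5, 84/125)
  'd': [3/5 + 3/25*3/5, 3/5 + 3/25*4/5) = [84/125, 87/125)
  'b': [3/5 + 3/25*4/5, 3/5 + 3/25*9/10) = [87/125, 177/250) <- contains code 3537/5000
  'f': [3/5 + 3/25*9/10, 3/5 + 3/25*1/1) = [177/250, 18/25)
  emit 'b', narrow to [87/125, 177/250)
Step 4: interval [87/125, 177/250), width = 177/250 - 87/125 = 3/250
  'e': [87/125 + 3/250*0/1, 87/125 + 3/250*3/5) = [87/125, 879/1250)
  'd': [87/125 + 3/250*3/5, 87/125 + 3/250*4/5) = [879/1250, 441/625)
  'b': [87/125 + 3/250*4/5, 87/125 + 3/250*9/10) = [441/625, 1767/2500)
  'f': [87/125 + 3/250*9/10, 87/125 + 3/250*1/1) = [1767/2500, 177/250) <- contains code 3537/5000
  emit 'f', narrow to [1767/2500, 177/250)

Answer: debf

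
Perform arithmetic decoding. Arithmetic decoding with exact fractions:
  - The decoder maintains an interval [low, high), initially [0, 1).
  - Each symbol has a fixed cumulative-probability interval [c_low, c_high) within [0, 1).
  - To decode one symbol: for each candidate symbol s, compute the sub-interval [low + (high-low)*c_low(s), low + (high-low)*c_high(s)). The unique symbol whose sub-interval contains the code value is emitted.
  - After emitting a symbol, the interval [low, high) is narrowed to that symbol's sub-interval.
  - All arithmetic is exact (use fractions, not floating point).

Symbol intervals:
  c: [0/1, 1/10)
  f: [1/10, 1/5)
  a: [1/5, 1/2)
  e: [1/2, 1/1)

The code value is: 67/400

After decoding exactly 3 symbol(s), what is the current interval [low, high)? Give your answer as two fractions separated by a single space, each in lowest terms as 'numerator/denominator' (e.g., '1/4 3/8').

Answer: 4/25 7/40

Derivation:
Step 1: interval [0/1, 1/1), width = 1/1 - 0/1 = 1/1
  'c': [0/1 + 1/1*0/1, 0/1 + 1/1*1/10) = [0/1, 1/10)
  'f': [0/1 + 1/1*1/10, 0/1 + 1/1*1/5) = [1/10, 1/5) <- contains code 67/400
  'a': [0/1 + 1/1*1/5, 0/1 + 1/1*1/2) = [1/5, 1/2)
  'e': [0/1 + 1/1*1/2, 0/1 + 1/1*1/1) = [1/2, 1/1)
  emit 'f', narrow to [1/10, 1/5)
Step 2: interval [1/10, 1/5), width = 1/5 - 1/10 = 1/10
  'c': [1/10 + 1/10*0/1, 1/10 + 1/10*1/10) = [1/10, 11/100)
  'f': [1/10 + 1/10*1/10, 1/10 + 1/10*1/5) = [11/100, 3/25)
  'a': [1/10 + 1/10*1/5, 1/10 + 1/10*1/2) = [3/25, 3/20)
  'e': [1/10 + 1/10*1/2, 1/10 + 1/10*1/1) = [3/20, 1/5) <- contains code 67/400
  emit 'e', narrow to [3/20, 1/5)
Step 3: interval [3/20, 1/5), width = 1/5 - 3/20 = 1/20
  'c': [3/20 + 1/20*0/1, 3/20 + 1/20*1/10) = [3/20, 31/200)
  'f': [3/20 + 1/20*1/10, 3/20 + 1/20*1/5) = [31/200, 4/25)
  'a': [3/20 + 1/20*1/5, 3/20 + 1/20*1/2) = [4/25, 7/40) <- contains code 67/400
  'e': [3/20 + 1/20*1/2, 3/20 + 1/20*1/1) = [7/40, 1/5)
  emit 'a', narrow to [4/25, 7/40)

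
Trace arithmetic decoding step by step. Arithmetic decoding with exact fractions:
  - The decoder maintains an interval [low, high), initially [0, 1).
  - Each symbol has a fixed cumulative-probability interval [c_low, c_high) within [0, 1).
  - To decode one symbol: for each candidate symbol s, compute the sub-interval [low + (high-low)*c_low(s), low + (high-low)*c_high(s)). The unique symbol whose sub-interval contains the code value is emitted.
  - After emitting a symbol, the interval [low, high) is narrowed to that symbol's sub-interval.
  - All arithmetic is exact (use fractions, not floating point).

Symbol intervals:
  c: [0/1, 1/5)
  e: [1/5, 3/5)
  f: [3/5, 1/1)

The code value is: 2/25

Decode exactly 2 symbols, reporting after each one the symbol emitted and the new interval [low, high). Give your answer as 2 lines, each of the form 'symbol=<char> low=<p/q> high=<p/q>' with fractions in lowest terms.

Answer: symbol=c low=0/1 high=1/5
symbol=e low=1/25 high=3/25

Derivation:
Step 1: interval [0/1, 1/1), width = 1/1 - 0/1 = 1/1
  'c': [0/1 + 1/1*0/1, 0/1 + 1/1*1/5) = [0/1, 1/5) <- contains code 2/25
  'e': [0/1 + 1/1*1/5, 0/1 + 1/1*3/5) = [1/5, 3/5)
  'f': [0/1 + 1/1*3/5, 0/1 + 1/1*1/1) = [3/5, 1/1)
  emit 'c', narrow to [0/1, 1/5)
Step 2: interval [0/1, 1/5), width = 1/5 - 0/1 = 1/5
  'c': [0/1 + 1/5*0/1, 0/1 + 1/5*1/5) = [0/1, 1/25)
  'e': [0/1 + 1/5*1/5, 0/1 + 1/5*3/5) = [1/25, 3/25) <- contains code 2/25
  'f': [0/1 + 1/5*3/5, 0/1 + 1/5*1/1) = [3/25, 1/5)
  emit 'e', narrow to [1/25, 3/25)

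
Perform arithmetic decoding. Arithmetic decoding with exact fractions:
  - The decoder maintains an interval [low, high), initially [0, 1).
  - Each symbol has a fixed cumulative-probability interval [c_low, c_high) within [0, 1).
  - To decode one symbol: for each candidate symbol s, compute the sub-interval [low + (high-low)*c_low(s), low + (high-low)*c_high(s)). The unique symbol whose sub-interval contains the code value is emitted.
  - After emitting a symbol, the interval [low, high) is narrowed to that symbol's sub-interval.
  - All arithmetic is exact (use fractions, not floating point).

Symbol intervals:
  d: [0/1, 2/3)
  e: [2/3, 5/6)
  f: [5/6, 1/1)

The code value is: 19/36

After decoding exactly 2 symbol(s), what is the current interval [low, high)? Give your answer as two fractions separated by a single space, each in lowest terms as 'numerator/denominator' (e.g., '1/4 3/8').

Answer: 4/9 5/9

Derivation:
Step 1: interval [0/1, 1/1), width = 1/1 - 0/1 = 1/1
  'd': [0/1 + 1/1*0/1, 0/1 + 1/1*2/3) = [0/1, 2/3) <- contains code 19/36
  'e': [0/1 + 1/1*2/3, 0/1 + 1/1*5/6) = [2/3, 5/6)
  'f': [0/1 + 1/1*5/6, 0/1 + 1/1*1/1) = [5/6, 1/1)
  emit 'd', narrow to [0/1, 2/3)
Step 2: interval [0/1, 2/3), width = 2/3 - 0/1 = 2/3
  'd': [0/1 + 2/3*0/1, 0/1 + 2/3*2/3) = [0/1, 4/9)
  'e': [0/1 + 2/3*2/3, 0/1 + 2/3*5/6) = [4/9, 5/9) <- contains code 19/36
  'f': [0/1 + 2/3*5/6, 0/1 + 2/3*1/1) = [5/9, 2/3)
  emit 'e', narrow to [4/9, 5/9)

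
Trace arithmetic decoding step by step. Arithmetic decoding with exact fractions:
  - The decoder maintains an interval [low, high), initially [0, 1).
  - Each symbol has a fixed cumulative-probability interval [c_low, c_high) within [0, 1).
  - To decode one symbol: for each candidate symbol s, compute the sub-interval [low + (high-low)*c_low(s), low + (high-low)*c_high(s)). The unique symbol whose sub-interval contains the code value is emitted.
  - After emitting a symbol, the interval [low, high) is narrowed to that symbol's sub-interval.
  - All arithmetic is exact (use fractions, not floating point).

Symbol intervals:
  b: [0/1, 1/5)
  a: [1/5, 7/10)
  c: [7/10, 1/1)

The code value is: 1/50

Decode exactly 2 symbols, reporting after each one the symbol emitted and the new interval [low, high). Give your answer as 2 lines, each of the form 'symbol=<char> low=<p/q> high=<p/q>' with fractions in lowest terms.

Step 1: interval [0/1, 1/1), width = 1/1 - 0/1 = 1/1
  'b': [0/1 + 1/1*0/1, 0/1 + 1/1*1/5) = [0/1, 1/5) <- contains code 1/50
  'a': [0/1 + 1/1*1/5, 0/1 + 1/1*7/10) = [1/5, 7/10)
  'c': [0/1 + 1/1*7/10, 0/1 + 1/1*1/1) = [7/10, 1/1)
  emit 'b', narrow to [0/1, 1/5)
Step 2: interval [0/1, 1/5), width = 1/5 - 0/1 = 1/5
  'b': [0/1 + 1/5*0/1, 0/1 + 1/5*1/5) = [0/1, 1/25) <- contains code 1/50
  'a': [0/1 + 1/5*1/5, 0/1 + 1/5*7/10) = [1/25, 7/50)
  'c': [0/1 + 1/5*7/10, 0/1 + 1/5*1/1) = [7/50, 1/5)
  emit 'b', narrow to [0/1, 1/25)

Answer: symbol=b low=0/1 high=1/5
symbol=b low=0/1 high=1/25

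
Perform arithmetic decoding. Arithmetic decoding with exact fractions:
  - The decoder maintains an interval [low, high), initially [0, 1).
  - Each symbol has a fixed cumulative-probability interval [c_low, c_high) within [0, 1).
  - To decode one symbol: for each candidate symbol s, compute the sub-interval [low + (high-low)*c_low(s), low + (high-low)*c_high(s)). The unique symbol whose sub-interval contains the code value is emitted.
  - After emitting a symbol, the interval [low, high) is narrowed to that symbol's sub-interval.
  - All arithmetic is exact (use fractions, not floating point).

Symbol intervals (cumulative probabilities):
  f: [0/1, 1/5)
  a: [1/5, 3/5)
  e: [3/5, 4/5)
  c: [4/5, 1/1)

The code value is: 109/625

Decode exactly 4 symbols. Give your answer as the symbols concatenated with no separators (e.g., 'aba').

Answer: fcaa

Derivation:
Step 1: interval [0/1, 1/1), width = 1/1 - 0/1 = 1/1
  'f': [0/1 + 1/1*0/1, 0/1 + 1/1*1/5) = [0/1, 1/5) <- contains code 109/625
  'a': [0/1 + 1/1*1/5, 0/1 + 1/1*3/5) = [1/5, 3/5)
  'e': [0/1 + 1/1*3/5, 0/1 + 1/1*4/5) = [3/5, 4/5)
  'c': [0/1 + 1/1*4/5, 0/1 + 1/1*1/1) = [4/5, 1/1)
  emit 'f', narrow to [0/1, 1/5)
Step 2: interval [0/1, 1/5), width = 1/5 - 0/1 = 1/5
  'f': [0/1 + 1/5*0/1, 0/1 + 1/5*1/5) = [0/1, 1/25)
  'a': [0/1 + 1/5*1/5, 0/1 + 1/5*3/5) = [1/25, 3/25)
  'e': [0/1 + 1/5*3/5, 0/1 + 1/5*4/5) = [3/25, 4/25)
  'c': [0/1 + 1/5*4/5, 0/1 + 1/5*1/1) = [4/25, 1/5) <- contains code 109/625
  emit 'c', narrow to [4/25, 1/5)
Step 3: interval [4/25, 1/5), width = 1/5 - 4/25 = 1/25
  'f': [4/25 + 1/25*0/1, 4/25 + 1/25*1/5) = [4/25, 21/125)
  'a': [4/25 + 1/25*1/5, 4/25 + 1/25*3/5) = [21/125, 23/125) <- contains code 109/625
  'e': [4/25 + 1/25*3/5, 4/25 + 1/25*4/5) = [23/125, 24/125)
  'c': [4/25 + 1/25*4/5, 4/25 + 1/25*1/1) = [24/125, 1/5)
  emit 'a', narrow to [21/125, 23/125)
Step 4: interval [21/125, 23/125), width = 23/125 - 21/125 = 2/125
  'f': [21/125 + 2/125*0/1, 21/125 + 2/125*1/5) = [21/125, 107/625)
  'a': [21/125 + 2/125*1/5, 21/125 + 2/125*3/5) = [107/625, 111/625) <- contains code 109/625
  'e': [21/125 + 2/125*3/5, 21/125 + 2/125*4/5) = [111/625, 113/625)
  'c': [21/125 + 2/125*4/5, 21/125 + 2/125*1/1) = [113/625, 23/125)
  emit 'a', narrow to [107/625, 111/625)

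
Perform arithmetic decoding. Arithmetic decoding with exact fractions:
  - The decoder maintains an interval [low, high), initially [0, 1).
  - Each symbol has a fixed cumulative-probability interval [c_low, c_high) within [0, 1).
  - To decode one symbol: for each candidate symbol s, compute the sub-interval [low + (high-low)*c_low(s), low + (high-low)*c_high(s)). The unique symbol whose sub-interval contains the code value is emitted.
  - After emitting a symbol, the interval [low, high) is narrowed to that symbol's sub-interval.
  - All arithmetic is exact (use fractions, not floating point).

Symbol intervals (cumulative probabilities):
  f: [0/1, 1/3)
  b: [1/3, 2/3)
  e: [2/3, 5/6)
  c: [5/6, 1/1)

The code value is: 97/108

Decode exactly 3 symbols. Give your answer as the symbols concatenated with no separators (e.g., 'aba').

Step 1: interval [0/1, 1/1), width = 1/1 - 0/1 = 1/1
  'f': [0/1 + 1/1*0/1, 0/1 + 1/1*1/3) = [0/1, 1/3)
  'b': [0/1 + 1/1*1/3, 0/1 + 1/1*2/3) = [1/3, 2/3)
  'e': [0/1 + 1/1*2/3, 0/1 + 1/1*5/6) = [2/3, 5/6)
  'c': [0/1 + 1/1*5/6, 0/1 + 1/1*1/1) = [5/6, 1/1) <- contains code 97/108
  emit 'c', narrow to [5/6, 1/1)
Step 2: interval [5/6, 1/1), width = 1/1 - 5/6 = 1/6
  'f': [5/6 + 1/6*0/1, 5/6 + 1/6*1/3) = [5/6, 8/9)
  'b': [5/6 + 1/6*1/3, 5/6 + 1/6*2/3) = [8/9, 17/18) <- contains code 97/108
  'e': [5/6 + 1/6*2/3, 5/6 + 1/6*5/6) = [17/18, 35/36)
  'c': [5/6 + 1/6*5/6, 5/6 + 1/6*1/1) = [35/36, 1/1)
  emit 'b', narrow to [8/9, 17/18)
Step 3: interval [8/9, 17/18), width = 17/18 - 8/9 = 1/18
  'f': [8/9 + 1/18*0/1, 8/9 + 1/18*1/3) = [8/9, 49/54) <- contains code 97/108
  'b': [8/9 + 1/18*1/3, 8/9 + 1/18*2/3) = [49/54, 25/27)
  'e': [8/9 + 1/18*2/3, 8/9 + 1/18*5/6) = [25/27, 101/108)
  'c': [8/9 + 1/18*5/6, 8/9 + 1/18*1/1) = [101/108, 17/18)
  emit 'f', narrow to [8/9, 49/54)

Answer: cbf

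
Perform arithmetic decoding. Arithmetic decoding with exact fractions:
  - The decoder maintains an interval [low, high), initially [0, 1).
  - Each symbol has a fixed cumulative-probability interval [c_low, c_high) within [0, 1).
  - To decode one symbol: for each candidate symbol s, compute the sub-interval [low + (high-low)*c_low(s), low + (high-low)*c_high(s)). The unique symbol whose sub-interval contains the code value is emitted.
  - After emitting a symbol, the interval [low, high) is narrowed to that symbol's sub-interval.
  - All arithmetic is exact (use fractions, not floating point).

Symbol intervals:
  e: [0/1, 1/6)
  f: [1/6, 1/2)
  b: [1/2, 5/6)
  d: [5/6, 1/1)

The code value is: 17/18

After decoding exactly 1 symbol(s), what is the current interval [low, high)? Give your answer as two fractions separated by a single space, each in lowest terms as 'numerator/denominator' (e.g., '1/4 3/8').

Step 1: interval [0/1, 1/1), width = 1/1 - 0/1 = 1/1
  'e': [0/1 + 1/1*0/1, 0/1 + 1/1*1/6) = [0/1, 1/6)
  'f': [0/1 + 1/1*1/6, 0/1 + 1/1*1/2) = [1/6, 1/2)
  'b': [0/1 + 1/1*1/2, 0/1 + 1/1*5/6) = [1/2, 5/6)
  'd': [0/1 + 1/1*5/6, 0/1 + 1/1*1/1) = [5/6, 1/1) <- contains code 17/18
  emit 'd', narrow to [5/6, 1/1)

Answer: 5/6 1/1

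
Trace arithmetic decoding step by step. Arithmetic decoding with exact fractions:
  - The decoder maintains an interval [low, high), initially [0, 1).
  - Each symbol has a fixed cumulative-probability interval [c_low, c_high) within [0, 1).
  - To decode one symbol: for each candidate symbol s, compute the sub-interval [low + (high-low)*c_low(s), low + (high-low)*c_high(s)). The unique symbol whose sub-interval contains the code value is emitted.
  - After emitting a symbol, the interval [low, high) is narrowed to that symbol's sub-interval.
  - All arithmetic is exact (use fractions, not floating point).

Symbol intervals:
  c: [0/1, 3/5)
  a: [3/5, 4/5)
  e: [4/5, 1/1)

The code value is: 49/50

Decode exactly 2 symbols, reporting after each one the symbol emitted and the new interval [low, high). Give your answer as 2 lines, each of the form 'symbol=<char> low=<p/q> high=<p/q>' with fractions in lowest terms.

Answer: symbol=e low=4/5 high=1/1
symbol=e low=24/25 high=1/1

Derivation:
Step 1: interval [0/1, 1/1), width = 1/1 - 0/1 = 1/1
  'c': [0/1 + 1/1*0/1, 0/1 + 1/1*3/5) = [0/1, 3/5)
  'a': [0/1 + 1/1*3/5, 0/1 + 1/1*4/5) = [3/5, 4/5)
  'e': [0/1 + 1/1*4/5, 0/1 + 1/1*1/1) = [4/5, 1/1) <- contains code 49/50
  emit 'e', narrow to [4/5, 1/1)
Step 2: interval [4/5, 1/1), width = 1/1 - 4/5 = 1/5
  'c': [4/5 + 1/5*0/1, 4/5 + 1/5*3/5) = [4/5, 23/25)
  'a': [4/5 + 1/5*3/5, 4/5 + 1/5*4/5) = [23/25, 24/25)
  'e': [4/5 + 1/5*4/5, 4/5 + 1/5*1/1) = [24/25, 1/1) <- contains code 49/50
  emit 'e', narrow to [24/25, 1/1)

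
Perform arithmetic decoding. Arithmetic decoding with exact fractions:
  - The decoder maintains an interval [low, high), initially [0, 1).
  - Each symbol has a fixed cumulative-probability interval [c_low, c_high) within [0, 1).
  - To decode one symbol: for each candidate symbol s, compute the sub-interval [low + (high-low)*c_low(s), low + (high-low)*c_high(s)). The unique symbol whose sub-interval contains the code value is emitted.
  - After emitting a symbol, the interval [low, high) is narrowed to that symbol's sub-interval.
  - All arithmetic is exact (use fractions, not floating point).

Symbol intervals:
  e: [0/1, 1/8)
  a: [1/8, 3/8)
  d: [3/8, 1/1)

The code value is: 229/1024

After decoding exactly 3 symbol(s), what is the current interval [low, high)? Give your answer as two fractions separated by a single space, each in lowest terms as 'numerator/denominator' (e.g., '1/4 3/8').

Step 1: interval [0/1, 1/1), width = 1/1 - 0/1 = 1/1
  'e': [0/1 + 1/1*0/1, 0/1 + 1/1*1/8) = [0/1, 1/8)
  'a': [0/1 + 1/1*1/8, 0/1 + 1/1*3/8) = [1/8, 3/8) <- contains code 229/1024
  'd': [0/1 + 1/1*3/8, 0/1 + 1/1*1/1) = [3/8, 1/1)
  emit 'a', narrow to [1/8, 3/8)
Step 2: interval [1/8, 3/8), width = 3/8 - 1/8 = 1/4
  'e': [1/8 + 1/4*0/1, 1/8 + 1/4*1/8) = [1/8, 5/32)
  'a': [1/8 + 1/4*1/8, 1/8 + 1/4*3/8) = [5/32, 7/32)
  'd': [1/8 + 1/4*3/8, 1/8 + 1/4*1/1) = [7/32, 3/8) <- contains code 229/1024
  emit 'd', narrow to [7/32, 3/8)
Step 3: interval [7/32, 3/8), width = 3/8 - 7/32 = 5/32
  'e': [7/32 + 5/32*0/1, 7/32 + 5/32*1/8) = [7/32, 61/256) <- contains code 229/1024
  'a': [7/32 + 5/32*1/8, 7/32 + 5/32*3/8) = [61/256, 71/256)
  'd': [7/32 + 5/32*3/8, 7/32 + 5/32*1/1) = [71/256, 3/8)
  emit 'e', narrow to [7/32, 61/256)

Answer: 7/32 61/256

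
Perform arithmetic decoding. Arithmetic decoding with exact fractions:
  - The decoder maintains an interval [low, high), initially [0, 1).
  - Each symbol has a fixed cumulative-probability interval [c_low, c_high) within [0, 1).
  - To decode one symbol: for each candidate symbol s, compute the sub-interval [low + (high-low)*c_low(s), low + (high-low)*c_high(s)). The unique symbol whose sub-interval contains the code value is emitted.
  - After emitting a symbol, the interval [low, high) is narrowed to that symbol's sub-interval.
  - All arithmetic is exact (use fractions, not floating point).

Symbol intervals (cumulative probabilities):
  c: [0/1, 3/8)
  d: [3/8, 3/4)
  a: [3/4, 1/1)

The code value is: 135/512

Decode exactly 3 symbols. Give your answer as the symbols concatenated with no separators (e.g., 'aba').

Answer: cda

Derivation:
Step 1: interval [0/1, 1/1), width = 1/1 - 0/1 = 1/1
  'c': [0/1 + 1/1*0/1, 0/1 + 1/1*3/8) = [0/1, 3/8) <- contains code 135/512
  'd': [0/1 + 1/1*3/8, 0/1 + 1/1*3/4) = [3/8, 3/4)
  'a': [0/1 + 1/1*3/4, 0/1 + 1/1*1/1) = [3/4, 1/1)
  emit 'c', narrow to [0/1, 3/8)
Step 2: interval [0/1, 3/8), width = 3/8 - 0/1 = 3/8
  'c': [0/1 + 3/8*0/1, 0/1 + 3/8*3/8) = [0/1, 9/64)
  'd': [0/1 + 3/8*3/8, 0/1 + 3/8*3/4) = [9/64, 9/32) <- contains code 135/512
  'a': [0/1 + 3/8*3/4, 0/1 + 3/8*1/1) = [9/32, 3/8)
  emit 'd', narrow to [9/64, 9/32)
Step 3: interval [9/64, 9/32), width = 9/32 - 9/64 = 9/64
  'c': [9/64 + 9/64*0/1, 9/64 + 9/64*3/8) = [9/64, 99/512)
  'd': [9/64 + 9/64*3/8, 9/64 + 9/64*3/4) = [99/512, 63/256)
  'a': [9/64 + 9/64*3/4, 9/64 + 9/64*1/1) = [63/256, 9/32) <- contains code 135/512
  emit 'a', narrow to [63/256, 9/32)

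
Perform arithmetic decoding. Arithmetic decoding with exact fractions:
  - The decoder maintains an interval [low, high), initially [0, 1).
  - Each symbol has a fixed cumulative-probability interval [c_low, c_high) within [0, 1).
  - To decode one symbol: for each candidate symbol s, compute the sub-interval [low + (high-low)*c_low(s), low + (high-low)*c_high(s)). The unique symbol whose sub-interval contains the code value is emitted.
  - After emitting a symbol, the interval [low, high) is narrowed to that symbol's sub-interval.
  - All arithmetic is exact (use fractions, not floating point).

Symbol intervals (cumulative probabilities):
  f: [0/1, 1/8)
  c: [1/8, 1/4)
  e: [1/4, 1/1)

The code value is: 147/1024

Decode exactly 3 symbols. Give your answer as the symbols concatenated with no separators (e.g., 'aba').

Answer: ccc

Derivation:
Step 1: interval [0/1, 1/1), width = 1/1 - 0/1 = 1/1
  'f': [0/1 + 1/1*0/1, 0/1 + 1/1*1/8) = [0/1, 1/8)
  'c': [0/1 + 1/1*1/8, 0/1 + 1/1*1/4) = [1/8, 1/4) <- contains code 147/1024
  'e': [0/1 + 1/1*1/4, 0/1 + 1/1*1/1) = [1/4, 1/1)
  emit 'c', narrow to [1/8, 1/4)
Step 2: interval [1/8, 1/4), width = 1/4 - 1/8 = 1/8
  'f': [1/8 + 1/8*0/1, 1/8 + 1/8*1/8) = [1/8, 9/64)
  'c': [1/8 + 1/8*1/8, 1/8 + 1/8*1/4) = [9/64, 5/32) <- contains code 147/1024
  'e': [1/8 + 1/8*1/4, 1/8 + 1/8*1/1) = [5/32, 1/4)
  emit 'c', narrow to [9/64, 5/32)
Step 3: interval [9/64, 5/32), width = 5/32 - 9/64 = 1/64
  'f': [9/64 + 1/64*0/1, 9/64 + 1/64*1/8) = [9/64, 73/512)
  'c': [9/64 + 1/64*1/8, 9/64 + 1/64*1/4) = [73/512, 37/256) <- contains code 147/1024
  'e': [9/64 + 1/64*1/4, 9/64 + 1/64*1/1) = [37/256, 5/32)
  emit 'c', narrow to [73/512, 37/256)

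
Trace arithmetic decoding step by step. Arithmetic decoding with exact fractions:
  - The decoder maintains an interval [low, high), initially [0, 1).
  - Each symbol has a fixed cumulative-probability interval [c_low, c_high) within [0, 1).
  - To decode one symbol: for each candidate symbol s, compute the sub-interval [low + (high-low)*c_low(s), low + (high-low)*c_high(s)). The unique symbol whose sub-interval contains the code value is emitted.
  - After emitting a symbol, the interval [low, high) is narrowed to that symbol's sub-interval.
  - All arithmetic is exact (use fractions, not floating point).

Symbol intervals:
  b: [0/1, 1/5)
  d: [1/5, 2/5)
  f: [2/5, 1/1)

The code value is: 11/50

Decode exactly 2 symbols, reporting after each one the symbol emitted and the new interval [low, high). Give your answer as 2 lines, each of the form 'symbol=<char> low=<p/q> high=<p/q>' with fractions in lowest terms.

Answer: symbol=d low=1/5 high=2/5
symbol=b low=1/5 high=6/25

Derivation:
Step 1: interval [0/1, 1/1), width = 1/1 - 0/1 = 1/1
  'b': [0/1 + 1/1*0/1, 0/1 + 1/1*1/5) = [0/1, 1/5)
  'd': [0/1 + 1/1*1/5, 0/1 + 1/1*2/5) = [1/5, 2/5) <- contains code 11/50
  'f': [0/1 + 1/1*2/5, 0/1 + 1/1*1/1) = [2/5, 1/1)
  emit 'd', narrow to [1/5, 2/5)
Step 2: interval [1/5, 2/5), width = 2/5 - 1/5 = 1/5
  'b': [1/5 + 1/5*0/1, 1/5 + 1/5*1/5) = [1/5, 6/25) <- contains code 11/50
  'd': [1/5 + 1/5*1/5, 1/5 + 1/5*2/5) = [6/25, 7/25)
  'f': [1/5 + 1/5*2/5, 1/5 + 1/5*1/1) = [7/25, 2/5)
  emit 'b', narrow to [1/5, 6/25)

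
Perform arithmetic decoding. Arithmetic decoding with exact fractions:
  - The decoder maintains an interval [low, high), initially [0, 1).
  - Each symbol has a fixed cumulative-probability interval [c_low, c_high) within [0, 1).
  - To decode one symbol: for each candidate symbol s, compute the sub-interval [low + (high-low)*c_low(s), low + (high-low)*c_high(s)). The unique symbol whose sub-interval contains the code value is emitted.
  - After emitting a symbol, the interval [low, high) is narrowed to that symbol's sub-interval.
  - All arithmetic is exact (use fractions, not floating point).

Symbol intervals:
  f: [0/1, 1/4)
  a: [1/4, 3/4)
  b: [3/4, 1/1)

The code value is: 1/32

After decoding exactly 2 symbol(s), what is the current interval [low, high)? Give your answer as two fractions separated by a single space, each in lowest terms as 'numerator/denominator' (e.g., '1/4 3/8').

Step 1: interval [0/1, 1/1), width = 1/1 - 0/1 = 1/1
  'f': [0/1 + 1/1*0/1, 0/1 + 1/1*1/4) = [0/1, 1/4) <- contains code 1/32
  'a': [0/1 + 1/1*1/4, 0/1 + 1/1*3/4) = [1/4, 3/4)
  'b': [0/1 + 1/1*3/4, 0/1 + 1/1*1/1) = [3/4, 1/1)
  emit 'f', narrow to [0/1, 1/4)
Step 2: interval [0/1, 1/4), width = 1/4 - 0/1 = 1/4
  'f': [0/1 + 1/4*0/1, 0/1 + 1/4*1/4) = [0/1, 1/16) <- contains code 1/32
  'a': [0/1 + 1/4*1/4, 0/1 + 1/4*3/4) = [1/16, 3/16)
  'b': [0/1 + 1/4*3/4, 0/1 + 1/4*1/1) = [3/16, 1/4)
  emit 'f', narrow to [0/1, 1/16)

Answer: 0/1 1/16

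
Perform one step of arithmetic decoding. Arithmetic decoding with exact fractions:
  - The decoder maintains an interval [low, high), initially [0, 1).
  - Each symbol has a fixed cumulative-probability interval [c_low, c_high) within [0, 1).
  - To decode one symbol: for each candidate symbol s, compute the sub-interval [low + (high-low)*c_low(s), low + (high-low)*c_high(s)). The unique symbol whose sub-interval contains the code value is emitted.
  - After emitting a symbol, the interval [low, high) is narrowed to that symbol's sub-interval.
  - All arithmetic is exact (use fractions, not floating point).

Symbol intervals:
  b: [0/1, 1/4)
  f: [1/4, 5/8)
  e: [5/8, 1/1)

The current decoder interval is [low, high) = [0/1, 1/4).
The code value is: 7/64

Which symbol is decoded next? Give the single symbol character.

Interval width = high − low = 1/4 − 0/1 = 1/4
Scaled code = (code − low) / width = (7/64 − 0/1) / 1/4 = 7/16
  b: [0/1, 1/4) 
  f: [1/4, 5/8) ← scaled code falls here ✓
  e: [5/8, 1/1) 

Answer: f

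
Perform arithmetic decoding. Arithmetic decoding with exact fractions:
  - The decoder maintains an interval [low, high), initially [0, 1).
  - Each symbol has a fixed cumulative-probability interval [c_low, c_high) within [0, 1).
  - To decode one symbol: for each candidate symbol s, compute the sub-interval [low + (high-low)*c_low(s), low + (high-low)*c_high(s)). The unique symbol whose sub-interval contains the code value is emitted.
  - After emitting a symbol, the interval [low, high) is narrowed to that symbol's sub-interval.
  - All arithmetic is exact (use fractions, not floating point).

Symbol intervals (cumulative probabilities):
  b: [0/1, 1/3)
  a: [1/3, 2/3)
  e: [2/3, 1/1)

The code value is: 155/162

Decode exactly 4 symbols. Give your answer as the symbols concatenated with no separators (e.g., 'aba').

Step 1: interval [0/1, 1/1), width = 1/1 - 0/1 = 1/1
  'b': [0/1 + 1/1*0/1, 0/1 + 1/1*1/3) = [0/1, 1/3)
  'a': [0/1 + 1/1*1/3, 0/1 + 1/1*2/3) = [1/3, 2/3)
  'e': [0/1 + 1/1*2/3, 0/1 + 1/1*1/1) = [2/3, 1/1) <- contains code 155/162
  emit 'e', narrow to [2/3, 1/1)
Step 2: interval [2/3, 1/1), width = 1/1 - 2/3 = 1/3
  'b': [2/3 + 1/3*0/1, 2/3 + 1/3*1/3) = [2/3, 7/9)
  'a': [2/3 + 1/3*1/3, 2/3 + 1/3*2/3) = [7/9, 8/9)
  'e': [2/3 + 1/3*2/3, 2/3 + 1/3*1/1) = [8/9, 1/1) <- contains code 155/162
  emit 'e', narrow to [8/9, 1/1)
Step 3: interval [8/9, 1/1), width = 1/1 - 8/9 = 1/9
  'b': [8/9 + 1/9*0/1, 8/9 + 1/9*1/3) = [8/9, 25/27)
  'a': [8/9 + 1/9*1/3, 8/9 + 1/9*2/3) = [25/27, 26/27) <- contains code 155/162
  'e': [8/9 + 1/9*2/3, 8/9 + 1/9*1/1) = [26/27, 1/1)
  emit 'a', narrow to [25/27, 26/27)
Step 4: interval [25/27, 26/27), width = 26/27 - 25/27 = 1/27
  'b': [25/27 + 1/27*0/1, 25/27 + 1/27*1/3) = [25/27, 76/81)
  'a': [25/27 + 1/27*1/3, 25/27 + 1/27*2/3) = [76/81, 77/81)
  'e': [25/27 + 1/27*2/3, 25/27 + 1/27*1/1) = [77/81, 26/27) <- contains code 155/162
  emit 'e', narrow to [77/81, 26/27)

Answer: eeae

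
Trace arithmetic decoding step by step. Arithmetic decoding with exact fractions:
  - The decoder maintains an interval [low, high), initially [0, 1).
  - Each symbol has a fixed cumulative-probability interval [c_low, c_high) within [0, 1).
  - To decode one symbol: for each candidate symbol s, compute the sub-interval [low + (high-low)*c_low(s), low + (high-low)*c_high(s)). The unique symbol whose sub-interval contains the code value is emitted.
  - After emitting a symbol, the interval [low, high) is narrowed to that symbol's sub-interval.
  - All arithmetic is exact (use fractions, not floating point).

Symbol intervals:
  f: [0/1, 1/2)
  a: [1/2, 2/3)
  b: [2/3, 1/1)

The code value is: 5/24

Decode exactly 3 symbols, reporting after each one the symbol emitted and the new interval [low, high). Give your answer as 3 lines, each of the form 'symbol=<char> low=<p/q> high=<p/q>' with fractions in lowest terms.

Step 1: interval [0/1, 1/1), width = 1/1 - 0/1 = 1/1
  'f': [0/1 + 1/1*0/1, 0/1 + 1/1*1/2) = [0/1, 1/2) <- contains code 5/24
  'a': [0/1 + 1/1*1/2, 0/1 + 1/1*2/3) = [1/2, 2/3)
  'b': [0/1 + 1/1*2/3, 0/1 + 1/1*1/1) = [2/3, 1/1)
  emit 'f', narrow to [0/1, 1/2)
Step 2: interval [0/1, 1/2), width = 1/2 - 0/1 = 1/2
  'f': [0/1 + 1/2*0/1, 0/1 + 1/2*1/2) = [0/1, 1/4) <- contains code 5/24
  'a': [0/1 + 1/2*1/2, 0/1 + 1/2*2/3) = [1/4, 1/3)
  'b': [0/1 + 1/2*2/3, 0/1 + 1/2*1/1) = [1/3, 1/2)
  emit 'f', narrow to [0/1, 1/4)
Step 3: interval [0/1, 1/4), width = 1/4 - 0/1 = 1/4
  'f': [0/1 + 1/4*0/1, 0/1 + 1/4*1/2) = [0/1, 1/8)
  'a': [0/1 + 1/4*1/2, 0/1 + 1/4*2/3) = [1/8, 1/6)
  'b': [0/1 + 1/4*2/3, 0/1 + 1/4*1/1) = [1/6, 1/4) <- contains code 5/24
  emit 'b', narrow to [1/6, 1/4)

Answer: symbol=f low=0/1 high=1/2
symbol=f low=0/1 high=1/4
symbol=b low=1/6 high=1/4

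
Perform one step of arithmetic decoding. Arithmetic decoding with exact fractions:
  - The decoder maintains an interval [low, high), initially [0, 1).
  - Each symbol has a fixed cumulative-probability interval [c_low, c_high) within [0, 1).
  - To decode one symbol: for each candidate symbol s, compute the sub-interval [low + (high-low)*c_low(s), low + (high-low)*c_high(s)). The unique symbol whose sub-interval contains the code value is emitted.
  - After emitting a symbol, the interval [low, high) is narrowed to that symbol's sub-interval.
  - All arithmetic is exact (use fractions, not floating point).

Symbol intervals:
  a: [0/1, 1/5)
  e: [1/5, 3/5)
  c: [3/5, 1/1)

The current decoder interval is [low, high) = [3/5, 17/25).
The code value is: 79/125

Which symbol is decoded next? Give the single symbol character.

Answer: e

Derivation:
Interval width = high − low = 17/25 − 3/5 = 2/25
Scaled code = (code − low) / width = (79/125 − 3/5) / 2/25 = 2/5
  a: [0/1, 1/5) 
  e: [1/5, 3/5) ← scaled code falls here ✓
  c: [3/5, 1/1) 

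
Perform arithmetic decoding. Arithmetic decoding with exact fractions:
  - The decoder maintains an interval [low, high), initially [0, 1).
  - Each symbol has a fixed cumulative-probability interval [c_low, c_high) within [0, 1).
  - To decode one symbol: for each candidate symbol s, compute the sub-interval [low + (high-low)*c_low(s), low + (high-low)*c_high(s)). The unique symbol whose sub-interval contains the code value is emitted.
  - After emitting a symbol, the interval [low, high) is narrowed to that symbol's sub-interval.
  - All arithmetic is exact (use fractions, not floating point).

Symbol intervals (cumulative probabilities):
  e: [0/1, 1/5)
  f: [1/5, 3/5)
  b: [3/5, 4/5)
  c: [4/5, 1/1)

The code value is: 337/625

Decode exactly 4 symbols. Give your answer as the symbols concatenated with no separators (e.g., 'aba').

Step 1: interval [0/1, 1/1), width = 1/1 - 0/1 = 1/1
  'e': [0/1 + 1/1*0/1, 0/1 + 1/1*1/5) = [0/1, 1/5)
  'f': [0/1 + 1/1*1/5, 0/1 + 1/1*3/5) = [1/5, 3/5) <- contains code 337/625
  'b': [0/1 + 1/1*3/5, 0/1 + 1/1*4/5) = [3/5, 4/5)
  'c': [0/1 + 1/1*4/5, 0/1 + 1/1*1/1) = [4/5, 1/1)
  emit 'f', narrow to [1/5, 3/5)
Step 2: interval [1/5, 3/5), width = 3/5 - 1/5 = 2/5
  'e': [1/5 + 2/5*0/1, 1/5 + 2/5*1/5) = [1/5, 7/25)
  'f': [1/5 + 2/5*1/5, 1/5 + 2/5*3/5) = [7/25, 11/25)
  'b': [1/5 + 2/5*3/5, 1/5 + 2/5*4/5) = [11/25, 13/25)
  'c': [1/5 + 2/5*4/5, 1/5 + 2/5*1/1) = [13/25, 3/5) <- contains code 337/625
  emit 'c', narrow to [13/25, 3/5)
Step 3: interval [13/25, 3/5), width = 3/5 - 13/25 = 2/25
  'e': [13/25 + 2/25*0/1, 13/25 + 2/25*1/5) = [13/25, 67/125)
  'f': [13/25 + 2/25*1/5, 13/25 + 2/25*3/5) = [67/125, 71/125) <- contains code 337/625
  'b': [13/25 + 2/25*3/5, 13/25 + 2/25*4/5) = [71/125, 73/125)
  'c': [13/25 + 2/25*4/5, 13/25 + 2/25*1/1) = [73/125, 3/5)
  emit 'f', narrow to [67/125, 71/125)
Step 4: interval [67/125, 71/125), width = 71/125 - 67/125 = 4/125
  'e': [67/125 + 4/125*0/1, 67/125 + 4/125*1/5) = [67/125, 339/625) <- contains code 337/625
  'f': [67/125 + 4/125*1/5, 67/125 + 4/125*3/5) = [339/625, 347/625)
  'b': [67/125 + 4/125*3/5, 67/125 + 4/125*4/5) = [347/625, 351/625)
  'c': [67/125 + 4/125*4/5, 67/125 + 4/125*1/1) = [351/625, 71/125)
  emit 'e', narrow to [67/125, 339/625)

Answer: fcfe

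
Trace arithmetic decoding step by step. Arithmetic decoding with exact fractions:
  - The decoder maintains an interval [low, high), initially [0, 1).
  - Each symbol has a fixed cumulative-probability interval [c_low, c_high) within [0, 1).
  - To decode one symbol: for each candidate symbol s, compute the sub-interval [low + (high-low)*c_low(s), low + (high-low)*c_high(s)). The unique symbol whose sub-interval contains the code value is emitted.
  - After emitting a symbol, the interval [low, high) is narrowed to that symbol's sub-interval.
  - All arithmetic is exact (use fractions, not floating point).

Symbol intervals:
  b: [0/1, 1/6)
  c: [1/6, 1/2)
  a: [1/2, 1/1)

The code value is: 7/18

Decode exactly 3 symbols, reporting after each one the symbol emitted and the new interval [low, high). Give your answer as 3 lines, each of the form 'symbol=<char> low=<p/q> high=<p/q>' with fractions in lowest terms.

Step 1: interval [0/1, 1/1), width = 1/1 - 0/1 = 1/1
  'b': [0/1 + 1/1*0/1, 0/1 + 1/1*1/6) = [0/1, 1/6)
  'c': [0/1 + 1/1*1/6, 0/1 + 1/1*1/2) = [1/6, 1/2) <- contains code 7/18
  'a': [0/1 + 1/1*1/2, 0/1 + 1/1*1/1) = [1/2, 1/1)
  emit 'c', narrow to [1/6, 1/2)
Step 2: interval [1/6, 1/2), width = 1/2 - 1/6 = 1/3
  'b': [1/6 + 1/3*0/1, 1/6 + 1/3*1/6) = [1/6, 2/9)
  'c': [1/6 + 1/3*1/6, 1/6 + 1/3*1/2) = [2/9, 1/3)
  'a': [1/6 + 1/3*1/2, 1/6 + 1/3*1/1) = [1/3, 1/2) <- contains code 7/18
  emit 'a', narrow to [1/3, 1/2)
Step 3: interval [1/3, 1/2), width = 1/2 - 1/3 = 1/6
  'b': [1/3 + 1/6*0/1, 1/3 + 1/6*1/6) = [1/3, 13/36)
  'c': [1/3 + 1/6*1/6, 1/3 + 1/6*1/2) = [13/36, 5/12) <- contains code 7/18
  'a': [1/3 + 1/6*1/2, 1/3 + 1/6*1/1) = [5/12, 1/2)
  emit 'c', narrow to [13/36, 5/12)

Answer: symbol=c low=1/6 high=1/2
symbol=a low=1/3 high=1/2
symbol=c low=13/36 high=5/12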